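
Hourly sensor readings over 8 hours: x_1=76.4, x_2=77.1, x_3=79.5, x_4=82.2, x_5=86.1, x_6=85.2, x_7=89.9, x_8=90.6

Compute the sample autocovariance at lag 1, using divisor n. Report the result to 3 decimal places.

16.682

Mean x̄ = (76.4 + 77.1 + 79.5 + 82.2 + 86.1 + 85.2 + 89.9 + 90.6)/8 = 83.3750
Σ_{t=1}^{7}(x_t−x̄)(x_{t+1}−x̄) = 133.4594
γ_1 = 133.4594 / 8 = 16.682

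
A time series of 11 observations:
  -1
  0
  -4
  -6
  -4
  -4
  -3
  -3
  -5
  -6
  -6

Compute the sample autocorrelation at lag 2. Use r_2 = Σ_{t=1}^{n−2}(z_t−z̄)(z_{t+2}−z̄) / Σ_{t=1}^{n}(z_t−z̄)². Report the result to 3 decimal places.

Mean z̄ = (-1 + 0 − 4 − 6 − 4 − 4 − 3 − 3 − 5 − 6 − 6)/11 = -3.8182
Numerator Σ_{t=1}^{9}(z_t−z̄)(z_{t+2}−z̄) = -8.8843
Denominator Σ(z_t−z̄)² = 39.6364
r_2 = -8.8843 / 39.6364 = -0.224

-0.224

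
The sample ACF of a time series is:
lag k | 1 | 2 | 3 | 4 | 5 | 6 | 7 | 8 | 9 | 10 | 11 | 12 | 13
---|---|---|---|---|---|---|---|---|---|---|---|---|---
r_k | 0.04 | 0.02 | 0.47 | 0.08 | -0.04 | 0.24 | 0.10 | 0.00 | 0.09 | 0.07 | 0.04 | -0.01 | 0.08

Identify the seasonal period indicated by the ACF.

The largest autocorrelation is r_3 = 0.47, with a weaker echo at lag 6 (0.24); the remaining lags stay at or below 0.10.
The dominant spike at lag 3 indicates a seasonal period of 3.

3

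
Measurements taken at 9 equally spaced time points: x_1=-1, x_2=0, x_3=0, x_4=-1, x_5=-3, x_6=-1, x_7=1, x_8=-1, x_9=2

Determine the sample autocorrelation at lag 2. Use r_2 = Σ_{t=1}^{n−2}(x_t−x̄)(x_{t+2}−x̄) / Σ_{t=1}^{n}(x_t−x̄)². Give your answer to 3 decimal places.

Mean x̄ = (-1 + 0 + 0 − 1 − 3 − 1 + 1 − 1 + 2)/9 = -0.4444
Numerator Σ_{t=1}^{7}(x_t−x̄)(x_{t+2}−x̄) = -1.1728
Denominator Σ(x_t−x̄)² = 16.2222
r_2 = -1.1728 / 16.2222 = -0.072

-0.072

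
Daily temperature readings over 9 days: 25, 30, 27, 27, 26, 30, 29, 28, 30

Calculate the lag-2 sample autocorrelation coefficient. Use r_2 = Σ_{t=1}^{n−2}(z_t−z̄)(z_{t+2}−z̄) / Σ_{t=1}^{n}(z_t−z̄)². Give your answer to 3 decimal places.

Mean z̄ = (25 + 30 + 27 + 27 + 26 + 30 + 29 + 28 + 30)/9 = 28.0000
Σ(z_t−z̄)(z_{t+2}−z̄) = (3.0000) + (-2.0000) + (2.0000) + (-2.0000) + (-2.0000) + (0.0000) + (2.0000) = 1.0000
Denominator Σ(z_t−z̄)² = 28.0000
r_2 = 1.0000 / 28.0000 = 0.036

0.036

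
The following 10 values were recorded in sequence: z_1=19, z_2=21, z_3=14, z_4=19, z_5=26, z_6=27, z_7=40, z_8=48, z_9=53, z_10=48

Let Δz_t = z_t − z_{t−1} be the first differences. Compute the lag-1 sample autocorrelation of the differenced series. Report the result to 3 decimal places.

First differences Δz: 2, -7, 5, 7, 1, 13, 8, 5, -5
Mean of differences = 3.2222
Numerator Σ(Δz_t−Δz̄)(Δz_{t+1}−Δz̄) = 11.5062
Denominator Σ(Δz_t−Δz̄)² = 317.5556
r_1(Δz) = 11.5062 / 317.5556 = 0.036

0.036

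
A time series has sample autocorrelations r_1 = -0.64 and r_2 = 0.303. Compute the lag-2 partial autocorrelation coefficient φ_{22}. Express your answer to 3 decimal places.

-0.181

φ_{22} = (r_2 − r_1²) / (1 − r_1²)
r_1² = (-0.64)² = 0.4096
Numerator = 0.303 − 0.4096 = -0.1066; denominator = 1 − 0.4096 = 0.5904
φ_{22} = -0.1066 / 0.5904 = -0.181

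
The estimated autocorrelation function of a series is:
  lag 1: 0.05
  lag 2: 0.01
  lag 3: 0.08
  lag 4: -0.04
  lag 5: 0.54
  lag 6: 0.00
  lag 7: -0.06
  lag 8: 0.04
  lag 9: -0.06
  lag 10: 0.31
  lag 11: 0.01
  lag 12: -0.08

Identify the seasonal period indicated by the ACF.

5

The largest autocorrelation is r_5 = 0.54, with a weaker echo at lag 10 (0.31); the remaining lags stay at or below 0.08.
The dominant spike at lag 5 indicates a seasonal period of 5.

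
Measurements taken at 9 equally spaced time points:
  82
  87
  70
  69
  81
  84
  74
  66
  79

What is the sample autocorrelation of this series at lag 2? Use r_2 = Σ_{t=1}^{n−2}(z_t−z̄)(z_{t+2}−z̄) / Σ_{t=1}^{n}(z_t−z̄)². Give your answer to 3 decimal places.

Mean z̄ = (82 + 87 + 70 + 69 + 81 + 84 + 74 + 66 + 79)/9 = 76.8889
Numerator Σ_{t=1}^{7}(z_t−z̄)(z_{t+2}−z̄) = -294.8025
Denominator Σ(z_t−z̄)² = 436.8889
r_2 = -294.8025 / 436.8889 = -0.675

-0.675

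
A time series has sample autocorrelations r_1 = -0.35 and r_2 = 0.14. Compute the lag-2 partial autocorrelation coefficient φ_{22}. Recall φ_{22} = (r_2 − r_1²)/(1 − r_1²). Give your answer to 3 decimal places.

0.020

φ_{22} = (r_2 − r_1²) / (1 − r_1²)
r_1² = (-0.35)² = 0.1225
Numerator = 0.14 − 0.1225 = 0.0175; denominator = 1 − 0.1225 = 0.8775
φ_{22} = 0.0175 / 0.8775 = 0.020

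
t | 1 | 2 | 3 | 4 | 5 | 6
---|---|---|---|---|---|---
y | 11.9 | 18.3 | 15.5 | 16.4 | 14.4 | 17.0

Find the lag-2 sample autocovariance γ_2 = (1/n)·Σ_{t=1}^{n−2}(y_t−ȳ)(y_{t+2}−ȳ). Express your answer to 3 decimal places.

0.630

Mean ȳ = (11.9 + 18.3 + 15.5 + 16.4 + 14.4 + 17.0)/6 = 15.5833
Deviations: -3.6833, 2.7167, -0.0833, 0.8167, -1.1833, 1.4167
Σ_{t=1}^{4}(y_t−ȳ)(y_{t+2}−ȳ) = 3.7811
γ_2 = 3.7811 / 6 = 0.630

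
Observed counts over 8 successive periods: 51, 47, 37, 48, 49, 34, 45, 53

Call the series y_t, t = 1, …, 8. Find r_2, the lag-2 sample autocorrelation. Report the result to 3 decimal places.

-0.607

Mean ȳ = (51 + 47 + 37 + 48 + 49 + 34 + 45 + 53)/8 = 45.5000
Numerator Σ_{t=1}^{6}(y_t−ȳ)(y_{t+2}−ȳ) = -189.5000
Denominator Σ(y_t−ȳ)² = 312.0000
r_2 = -189.5000 / 312.0000 = -0.607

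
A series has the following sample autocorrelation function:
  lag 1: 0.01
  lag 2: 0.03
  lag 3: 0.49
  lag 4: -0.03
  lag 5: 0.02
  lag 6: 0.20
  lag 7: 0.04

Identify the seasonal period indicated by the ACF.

3

The largest autocorrelation is r_3 = 0.49, with a weaker echo at lag 6 (0.20); the remaining lags stay at or below 0.04.
The dominant spike at lag 3 indicates a seasonal period of 3.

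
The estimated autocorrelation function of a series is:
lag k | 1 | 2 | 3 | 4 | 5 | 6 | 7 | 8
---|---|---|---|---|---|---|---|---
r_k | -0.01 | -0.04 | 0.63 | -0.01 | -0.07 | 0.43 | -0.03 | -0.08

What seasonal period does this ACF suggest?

The largest autocorrelation is r_3 = 0.63, with a weaker echo at lag 6 (0.43); the remaining lags stay at or below -0.01.
The dominant spike at lag 3 indicates a seasonal period of 3.

3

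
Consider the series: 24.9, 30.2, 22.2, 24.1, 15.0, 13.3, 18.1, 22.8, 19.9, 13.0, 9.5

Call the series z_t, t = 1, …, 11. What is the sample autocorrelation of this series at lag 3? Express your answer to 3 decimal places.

Mean z̄ = (24.9 + 30.2 + 22.2 + 24.1 + 15.0 + 13.3 + 18.1 + 22.8 + 19.9 + 13.0 + 9.5)/11 = 19.3636
Numerator Σ_{t=1}^{8}(z_t−z̄)(z_{t+3}−z̄) = -88.3485
Denominator Σ(z_t−z̄)² = 385.8455
r_3 = -88.3485 / 385.8455 = -0.229

-0.229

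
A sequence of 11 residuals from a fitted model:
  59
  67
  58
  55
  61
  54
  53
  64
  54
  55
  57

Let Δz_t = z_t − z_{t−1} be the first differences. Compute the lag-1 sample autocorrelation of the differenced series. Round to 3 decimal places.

First differences Δz: 8, -9, -3, 6, -7, -1, 11, -10, 1, 2
Mean of differences = -0.2000
Numerator Σ(Δz_t−Δz̄)(Δz_{t+1}−Δz̄) = -229.4400
Denominator Σ(Δz_t−Δz̄)² = 465.6000
r_1(Δz) = -229.4400 / 465.6000 = -0.493

-0.493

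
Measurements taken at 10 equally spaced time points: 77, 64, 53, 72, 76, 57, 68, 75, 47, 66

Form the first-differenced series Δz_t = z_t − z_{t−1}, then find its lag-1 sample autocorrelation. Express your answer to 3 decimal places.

First differences Δz: -13, -11, 19, 4, -19, 11, 7, -28, 19
Mean of differences = -1.2222
Numerator Σ(Δz_t−Δz̄)(Δz_{t+1}−Δz̄) = -948.2716
Denominator Σ(Δz_t−Δz̄)² = 2329.5556
r_1(Δz) = -948.2716 / 2329.5556 = -0.407

-0.407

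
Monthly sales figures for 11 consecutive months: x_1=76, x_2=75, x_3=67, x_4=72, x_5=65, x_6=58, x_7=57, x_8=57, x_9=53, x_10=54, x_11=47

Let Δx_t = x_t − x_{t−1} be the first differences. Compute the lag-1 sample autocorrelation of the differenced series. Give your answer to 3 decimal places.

-0.534

First differences Δx: -1, -8, 5, -7, -7, -1, 0, -4, 1, -7
Mean of differences = -2.9000
Numerator Σ(Δx_t−Δx̄)(Δx_{t+1}−Δx̄) = -91.3100
Denominator Σ(Δx_t−Δx̄)² = 170.9000
r_1(Δx) = -91.3100 / 170.9000 = -0.534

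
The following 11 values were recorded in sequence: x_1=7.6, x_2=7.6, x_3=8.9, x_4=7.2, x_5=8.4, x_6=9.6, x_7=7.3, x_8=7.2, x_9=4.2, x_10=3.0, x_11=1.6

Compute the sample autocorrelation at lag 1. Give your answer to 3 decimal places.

Mean x̄ = (7.6 + 7.6 + 8.9 + 7.2 + 8.4 + 9.6 + 7.3 + 7.2 + 4.2 + 3.0 + 1.6)/11 = 6.6000
Numerator Σ_{t=1}^{10}(x_t−x̄)(x_{t+1}−x̄) = 38.8800
Denominator Σ(x_t−x̄)² = 64.4600
r_1 = 38.8800 / 64.4600 = 0.603

0.603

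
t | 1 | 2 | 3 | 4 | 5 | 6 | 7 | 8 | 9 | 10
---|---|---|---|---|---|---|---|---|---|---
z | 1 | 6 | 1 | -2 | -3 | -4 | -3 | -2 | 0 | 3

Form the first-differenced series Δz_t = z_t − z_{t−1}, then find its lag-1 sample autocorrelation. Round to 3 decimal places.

0.043

First differences Δz: 5, -5, -3, -1, -1, 1, 1, 2, 3
Mean of differences = 0.2222
Numerator Σ(Δz_t−Δz̄)(Δz_{t+1}−Δz̄) = 3.2840
Denominator Σ(Δz_t−Δz̄)² = 75.5556
r_1(Δz) = 3.2840 / 75.5556 = 0.043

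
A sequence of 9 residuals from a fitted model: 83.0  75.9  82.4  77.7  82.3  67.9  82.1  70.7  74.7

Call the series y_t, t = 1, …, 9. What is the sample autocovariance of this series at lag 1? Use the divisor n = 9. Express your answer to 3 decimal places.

-13.055

Mean ȳ = (83.0 + 75.9 + 82.4 + 77.7 + 82.3 + 67.9 + 82.1 + 70.7 + 74.7)/9 = 77.4111
Σ_{t=1}^{8}(y_t−ȳ)(y_{t+1}−ȳ) = -117.4990
γ_1 = -117.4990 / 9 = -13.055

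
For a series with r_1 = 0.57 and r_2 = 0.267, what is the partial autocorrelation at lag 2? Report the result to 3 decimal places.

φ_{22} = (r_2 − r_1²) / (1 − r_1²)
r_1² = (0.57)² = 0.3249
Numerator = 0.267 − 0.3249 = -0.0579; denominator = 1 − 0.3249 = 0.6751
φ_{22} = -0.0579 / 0.6751 = -0.086

-0.086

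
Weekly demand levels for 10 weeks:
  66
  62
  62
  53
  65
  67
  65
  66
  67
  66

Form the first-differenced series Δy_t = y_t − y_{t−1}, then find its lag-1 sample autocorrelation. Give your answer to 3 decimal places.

First differences Δy: -4, 0, -9, 12, 2, -2, 1, 1, -1
Mean of differences = 0.0000
Numerator Σ(Δy_t−Δȳ)(Δy_{t+1}−Δȳ) = -90.0000
Denominator Σ(Δy_t−Δȳ)² = 252.0000
r_1(Δy) = -90.0000 / 252.0000 = -0.357

-0.357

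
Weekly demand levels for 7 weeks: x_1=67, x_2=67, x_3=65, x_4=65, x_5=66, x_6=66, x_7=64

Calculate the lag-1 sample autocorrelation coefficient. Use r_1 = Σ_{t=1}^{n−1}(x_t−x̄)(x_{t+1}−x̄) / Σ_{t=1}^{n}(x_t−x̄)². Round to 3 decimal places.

0.085

Mean x̄ = (67 + 67 + 65 + 65 + 66 + 66 + 64)/7 = 65.7143
Σ(x_t−x̄)(x_{t+1}−x̄) = (1.6531) + (-0.9184) + (0.5102) + (-0.2041) + (0.0816) + (-0.4898) = 0.6327
Denominator Σ(x_t−x̄)² = 7.4286
r_1 = 0.6327 / 7.4286 = 0.085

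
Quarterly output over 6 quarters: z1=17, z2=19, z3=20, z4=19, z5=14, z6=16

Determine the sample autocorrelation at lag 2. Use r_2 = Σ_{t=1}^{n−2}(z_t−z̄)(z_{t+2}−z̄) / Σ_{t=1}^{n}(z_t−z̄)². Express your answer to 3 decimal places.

-0.392

Mean z̄ = (17 + 19 + 20 + 19 + 14 + 16)/6 = 17.5000
Deviations from mean: -0.5000, 1.5000, 2.5000, 1.5000, -3.5000, -1.5000
Numerator Σ_{t=1}^{4}(z_t−z̄)(z_{t+2}−z̄) = -10.0000
Denominator Σ(z_t−z̄)² = 25.5000
r_2 = -10.0000 / 25.5000 = -0.392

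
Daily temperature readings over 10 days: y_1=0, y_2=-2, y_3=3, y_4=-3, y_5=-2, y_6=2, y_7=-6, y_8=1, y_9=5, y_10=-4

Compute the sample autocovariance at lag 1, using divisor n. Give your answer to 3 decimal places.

-4.756

Mean ȳ = (0 − 2 + 3 − 3 − 2 + 2 − 6 + 1 + 5 − 4)/10 = -0.6000
Σ_{t=1}^{9}(y_t−ȳ)(y_{t+1}−ȳ) = -47.5600
γ_1 = -47.5600 / 10 = -4.756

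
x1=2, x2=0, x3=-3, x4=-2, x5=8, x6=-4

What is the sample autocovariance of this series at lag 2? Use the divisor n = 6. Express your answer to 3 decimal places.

Mean x̄ = (2 + 0 − 3 − 2 + 8 − 4)/6 = 0.1667
Deviations: 1.8333, -0.1667, -3.1667, -2.1667, 7.8333, -4.1667
Σ_{t=1}^{4}(x_t−x̄)(x_{t+2}−x̄) = -21.2222
γ_2 = -21.2222 / 6 = -3.537

-3.537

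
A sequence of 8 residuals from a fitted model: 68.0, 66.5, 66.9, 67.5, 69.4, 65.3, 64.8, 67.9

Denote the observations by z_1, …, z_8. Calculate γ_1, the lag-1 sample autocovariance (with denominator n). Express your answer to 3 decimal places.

Mean z̄ = (68.0 + 66.5 + 66.9 + 67.5 + 69.4 + 65.3 + 64.8 + 67.9)/8 = 67.0375
Deviations: 0.9625, -0.5375, -0.1375, 0.4625, 2.3625, -1.7375, -2.2375, 0.8625
Σ_{t=1}^{7}(z_t−z̄)(z_{t+1}−z̄) = -1.5614
γ_1 = -1.5614 / 8 = -0.195

-0.195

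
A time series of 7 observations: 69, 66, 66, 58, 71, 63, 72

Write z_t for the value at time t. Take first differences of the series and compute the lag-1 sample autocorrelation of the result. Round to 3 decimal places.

First differences Δz: -3, 0, -8, 13, -8, 9
Mean of differences = 0.5000
Numerator Σ(Δz_t−Δz̄)(Δz_{t+1}−Δz̄) = -278.7500
Denominator Σ(Δz_t−Δz̄)² = 385.5000
r_1(Δz) = -278.7500 / 385.5000 = -0.723

-0.723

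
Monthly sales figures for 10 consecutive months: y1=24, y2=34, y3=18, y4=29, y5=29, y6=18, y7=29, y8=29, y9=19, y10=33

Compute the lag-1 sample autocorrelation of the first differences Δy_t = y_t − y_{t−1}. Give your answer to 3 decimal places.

-0.580

First differences Δy: 10, -16, 11, 0, -11, 11, 0, -10, 14
Mean of differences = 1.0000
Numerator Σ(Δy_t−Δȳ)(Δy_{t+1}−Δȳ) = -583.0000
Denominator Σ(Δy_t−Δȳ)² = 1006.0000
r_1(Δy) = -583.0000 / 1006.0000 = -0.580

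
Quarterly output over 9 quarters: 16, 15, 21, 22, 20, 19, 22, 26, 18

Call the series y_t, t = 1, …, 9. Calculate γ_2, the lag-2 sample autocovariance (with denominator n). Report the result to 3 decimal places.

-2.842

Mean ȳ = (16 + 15 + 21 + 22 + 20 + 19 + 22 + 26 + 18)/9 = 19.8889
Σ_{t=1}^{7}(y_t−ȳ)(y_{t+2}−ȳ) = -25.5802
γ_2 = -25.5802 / 9 = -2.842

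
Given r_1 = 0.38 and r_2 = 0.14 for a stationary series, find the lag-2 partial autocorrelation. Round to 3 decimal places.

-0.005

φ_{22} = (r_2 − r_1²) / (1 − r_1²)
r_1² = (0.38)² = 0.1444
Numerator = 0.14 − 0.1444 = -0.0044; denominator = 1 − 0.1444 = 0.8556
φ_{22} = -0.0044 / 0.8556 = -0.005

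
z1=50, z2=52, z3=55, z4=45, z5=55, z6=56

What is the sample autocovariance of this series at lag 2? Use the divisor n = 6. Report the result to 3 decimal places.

Mean z̄ = (50 + 52 + 55 + 45 + 55 + 56)/6 = 52.1667
Deviations: -2.1667, -0.1667, 2.8333, -7.1667, 2.8333, 3.8333
Σ_{t=1}^{4}(z_t−z̄)(z_{t+2}−z̄) = -24.3889
γ_2 = -24.3889 / 6 = -4.065

-4.065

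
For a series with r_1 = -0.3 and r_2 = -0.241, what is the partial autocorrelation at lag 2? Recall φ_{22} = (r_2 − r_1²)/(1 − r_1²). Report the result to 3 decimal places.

-0.364

φ_{22} = (r_2 − r_1²) / (1 − r_1²)
r_1² = (-0.3)² = 0.09
Numerator = -0.241 − 0.0900 = -0.3310; denominator = 1 − 0.0900 = 0.9100
φ_{22} = -0.3310 / 0.9100 = -0.364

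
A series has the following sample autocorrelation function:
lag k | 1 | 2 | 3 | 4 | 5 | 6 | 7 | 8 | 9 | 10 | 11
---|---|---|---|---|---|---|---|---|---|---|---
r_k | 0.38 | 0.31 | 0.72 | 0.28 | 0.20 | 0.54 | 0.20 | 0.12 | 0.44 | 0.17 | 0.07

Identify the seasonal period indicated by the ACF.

3

The largest autocorrelation is r_3 = 0.72, with weaker echoes at lags 6 (0.54) and 9 (0.44); the remaining lags stay at or below 0.38. The elevated value at lag 1 (0.38), dropping to 0.31 at lag 2, reflects decaying short-term dependence rather than seasonality.
The dominant spike at lag 3 indicates a seasonal period of 3.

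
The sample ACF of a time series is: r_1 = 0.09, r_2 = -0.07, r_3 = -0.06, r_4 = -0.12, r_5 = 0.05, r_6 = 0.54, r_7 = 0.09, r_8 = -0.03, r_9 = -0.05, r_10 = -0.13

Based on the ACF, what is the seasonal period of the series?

The largest autocorrelation is r_6 = 0.54; the remaining lags stay at or below 0.09.
The dominant spike at lag 6 indicates a seasonal period of 6.

6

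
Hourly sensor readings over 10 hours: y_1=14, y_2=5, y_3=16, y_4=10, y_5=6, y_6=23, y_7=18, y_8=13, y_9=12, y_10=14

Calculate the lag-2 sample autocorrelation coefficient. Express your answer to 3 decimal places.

-0.250

Mean ȳ = (14 + 5 + 16 + 10 + 6 + 23 + 18 + 13 + 12 + 14)/10 = 13.1000
Numerator Σ_{t=1}^{8}(y_t−ȳ)(y_{t+2}−ȳ) = -64.8200
Denominator Σ(y_t−ȳ)² = 258.9000
r_2 = -64.8200 / 258.9000 = -0.250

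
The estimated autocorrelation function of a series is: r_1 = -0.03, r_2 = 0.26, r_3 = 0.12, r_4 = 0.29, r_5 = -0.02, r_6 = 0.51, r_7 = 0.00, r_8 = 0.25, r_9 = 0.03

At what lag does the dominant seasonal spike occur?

The largest autocorrelation is r_6 = 0.51; the remaining lags stay at or below 0.29.
The dominant spike at lag 6 indicates a seasonal period of 6.

6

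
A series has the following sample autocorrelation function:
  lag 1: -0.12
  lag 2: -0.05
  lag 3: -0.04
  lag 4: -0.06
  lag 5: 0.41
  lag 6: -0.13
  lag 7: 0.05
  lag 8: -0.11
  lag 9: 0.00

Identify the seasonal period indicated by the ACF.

The largest autocorrelation is r_5 = 0.41; the remaining lags stay at or below 0.05.
The dominant spike at lag 5 indicates a seasonal period of 5.

5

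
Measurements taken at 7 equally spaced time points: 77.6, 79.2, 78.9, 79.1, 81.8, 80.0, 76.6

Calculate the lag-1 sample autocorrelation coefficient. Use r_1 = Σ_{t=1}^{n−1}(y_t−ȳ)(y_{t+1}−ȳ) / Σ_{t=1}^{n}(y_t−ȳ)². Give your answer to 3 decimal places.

Mean ȳ = (77.6 + 79.2 + 78.9 + 79.1 + 81.8 + 80.0 + 76.6)/7 = 79.0286
Deviations from mean: -1.4286, 0.1714, -0.1286, 0.0714, 2.7714, 0.9714, -2.4286
Σ(y_t−ȳ)(y_{t+1}−ȳ) = (-0.2449) + (-0.0220) + (-0.0092) + (0.1980) + (2.6922) + (-2.3592) = 0.2549
Denominator Σ(y_t−ȳ)² = 16.6143
r_1 = 0.2549 / 16.6143 = 0.015

0.015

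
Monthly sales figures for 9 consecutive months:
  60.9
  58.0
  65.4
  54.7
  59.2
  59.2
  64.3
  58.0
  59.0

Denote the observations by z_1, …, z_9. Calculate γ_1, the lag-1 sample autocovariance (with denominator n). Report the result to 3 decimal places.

-5.175

Mean z̄ = (60.9 + 58.0 + 65.4 + 54.7 + 59.2 + 59.2 + 64.3 + 58.0 + 59.0)/9 = 59.8556
Σ_{t=1}^{8}(z_t−z̄)(z_{t+1}−z̄) = -46.5742
γ_1 = -46.5742 / 9 = -5.175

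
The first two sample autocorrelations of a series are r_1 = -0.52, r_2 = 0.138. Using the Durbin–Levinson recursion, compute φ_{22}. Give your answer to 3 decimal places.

φ_{22} = (r_2 − r_1²) / (1 − r_1²)
r_1² = (-0.52)² = 0.2704
Numerator = 0.138 − 0.2704 = -0.1324; denominator = 1 − 0.2704 = 0.7296
φ_{22} = -0.1324 / 0.7296 = -0.181

-0.181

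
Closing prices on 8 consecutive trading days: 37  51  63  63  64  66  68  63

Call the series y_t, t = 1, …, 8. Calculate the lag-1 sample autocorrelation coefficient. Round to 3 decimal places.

0.408

Mean ȳ = (37 + 51 + 63 + 63 + 64 + 66 + 68 + 63)/8 = 59.3750
Numerator Σ_{t=1}^{7}(y_t−ȳ)(y_{t+1}−ȳ) = 305.9844
Denominator Σ(y_t−ȳ)² = 749.8750
r_1 = 305.9844 / 749.8750 = 0.408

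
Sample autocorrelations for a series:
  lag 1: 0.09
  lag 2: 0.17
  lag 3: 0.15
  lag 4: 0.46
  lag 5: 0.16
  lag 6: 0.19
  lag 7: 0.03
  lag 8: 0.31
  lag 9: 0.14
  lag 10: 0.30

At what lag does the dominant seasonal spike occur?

4

The largest autocorrelation is r_4 = 0.46, with a weaker echo at lag 8 (0.31); the remaining lags stay at or below 0.30.
The dominant spike at lag 4 indicates a seasonal period of 4.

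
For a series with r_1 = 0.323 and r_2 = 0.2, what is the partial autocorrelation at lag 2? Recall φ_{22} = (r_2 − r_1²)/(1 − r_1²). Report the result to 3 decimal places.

0.107

φ_{22} = (r_2 − r_1²) / (1 − r_1²)
r_1² = (0.323)² = 0.104329
Numerator = 0.2 − 0.1043 = 0.0957; denominator = 1 − 0.1043 = 0.8957
φ_{22} = 0.0957 / 0.8957 = 0.107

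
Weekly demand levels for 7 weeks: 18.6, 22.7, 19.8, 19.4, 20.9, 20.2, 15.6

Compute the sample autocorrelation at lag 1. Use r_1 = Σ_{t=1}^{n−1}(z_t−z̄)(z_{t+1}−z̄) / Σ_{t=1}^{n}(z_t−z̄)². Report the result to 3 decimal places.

Mean z̄ = (18.6 + 22.7 + 19.8 + 19.4 + 20.9 + 20.2 + 15.6)/7 = 19.6000
Deviations from mean: -1.0000, 3.1000, 0.2000, -0.2000, 1.3000, 0.6000, -4.0000
Numerator Σ_{t=1}^{6}(z_t−z̄)(z_{t+1}−z̄) = -4.4000
Denominator Σ(z_t−z̄)² = 28.7400
r_1 = -4.4000 / 28.7400 = -0.153

-0.153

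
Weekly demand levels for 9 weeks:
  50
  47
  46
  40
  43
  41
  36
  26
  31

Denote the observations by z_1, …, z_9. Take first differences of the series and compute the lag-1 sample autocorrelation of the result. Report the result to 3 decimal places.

First differences Δz: -3, -1, -6, 3, -2, -5, -10, 5
Mean of differences = -2.3750
Numerator Σ(Δz_t−Δz̄)(Δz_{t+1}−Δz̄) = -60.5156
Denominator Σ(Δz_t−Δz̄)² = 163.8750
r_1(Δz) = -60.5156 / 163.8750 = -0.369

-0.369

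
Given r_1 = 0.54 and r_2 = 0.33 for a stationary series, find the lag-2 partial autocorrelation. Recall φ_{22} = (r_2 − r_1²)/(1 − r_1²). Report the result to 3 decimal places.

φ_{22} = (r_2 − r_1²) / (1 − r_1²)
r_1² = (0.54)² = 0.2916
Numerator = 0.33 − 0.2916 = 0.0384; denominator = 1 − 0.2916 = 0.7084
φ_{22} = 0.0384 / 0.7084 = 0.054

0.054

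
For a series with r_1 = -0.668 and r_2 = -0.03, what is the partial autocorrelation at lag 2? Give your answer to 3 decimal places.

-0.860

φ_{22} = (r_2 − r_1²) / (1 − r_1²)
r_1² = (-0.668)² = 0.446224
Numerator = -0.03 − 0.4462 = -0.4762; denominator = 1 − 0.4462 = 0.5538
φ_{22} = -0.4762 / 0.5538 = -0.860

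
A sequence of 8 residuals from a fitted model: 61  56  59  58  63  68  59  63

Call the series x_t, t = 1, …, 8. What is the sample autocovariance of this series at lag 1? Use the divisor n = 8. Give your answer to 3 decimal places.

Mean x̄ = (61 + 56 + 59 + 58 + 63 + 68 + 59 + 63)/8 = 60.8750
Deviations: 0.1250, -4.8750, -1.8750, -2.8750, 2.1250, 7.1250, -1.8750, 2.1250
Σ_{t=1}^{7}(x_t−x̄)(x_{t+1}−x̄) = 5.6094
γ_1 = 5.6094 / 8 = 0.701

0.701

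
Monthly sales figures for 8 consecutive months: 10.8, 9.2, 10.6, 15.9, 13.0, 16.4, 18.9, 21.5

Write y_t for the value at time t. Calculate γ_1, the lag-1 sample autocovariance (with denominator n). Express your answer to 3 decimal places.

8.643

Mean ȳ = (10.8 + 9.2 + 10.6 + 15.9 + 13.0 + 16.4 + 18.9 + 21.5)/8 = 14.5375
Σ_{t=1}^{7}(y_t−ȳ)(y_{t+1}−ȳ) = 69.1411
γ_1 = 69.1411 / 8 = 8.643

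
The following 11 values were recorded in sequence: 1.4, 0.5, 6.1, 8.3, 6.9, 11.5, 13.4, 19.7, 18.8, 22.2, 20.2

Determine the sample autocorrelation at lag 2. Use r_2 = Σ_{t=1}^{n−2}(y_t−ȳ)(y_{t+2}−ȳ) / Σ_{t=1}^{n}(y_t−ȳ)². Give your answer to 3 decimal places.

Mean ȳ = (1.4 + 0.5 + 6.1 + 8.3 + 6.9 + 11.5 + 13.4 + 19.7 + 18.8 + 22.2 + 20.2)/11 = 11.7273
Numerator Σ_{t=1}^{9}(y_t−ȳ)(y_{t+2}−ȳ) = 269.9021
Denominator Σ(y_t−ȳ)² = 597.3218
r_2 = 269.9021 / 597.3218 = 0.452

0.452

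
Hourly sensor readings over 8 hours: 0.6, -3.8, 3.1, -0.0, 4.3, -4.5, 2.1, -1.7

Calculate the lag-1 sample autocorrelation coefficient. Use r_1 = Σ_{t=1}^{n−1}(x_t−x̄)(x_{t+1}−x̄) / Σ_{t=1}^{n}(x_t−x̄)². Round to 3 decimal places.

-0.659

Mean x̄ = (0.6 − 3.8 + 3.1 − 0.0 + 4.3 − 4.5 + 2.1 − 1.7)/8 = 0.0125
Deviations from mean: 0.5875, -3.8125, 3.0875, -0.0125, 4.2875, -4.5125, 2.0875, -1.7125
Σ(x_t−x̄)(x_{t+1}−x̄) = (-2.2398) + (-11.7711) + (-0.0386) + (-0.0536) + (-19.3473) + (-9.4198) + (-3.5748) = -46.4452
Denominator Σ(x_t−x̄)² = 70.4488
r_1 = -46.4452 / 70.4488 = -0.659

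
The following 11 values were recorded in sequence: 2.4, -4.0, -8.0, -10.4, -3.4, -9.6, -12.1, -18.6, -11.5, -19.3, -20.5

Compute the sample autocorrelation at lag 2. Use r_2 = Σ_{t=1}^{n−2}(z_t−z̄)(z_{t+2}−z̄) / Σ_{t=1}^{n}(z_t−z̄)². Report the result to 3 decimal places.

Mean z̄ = (2.4 − 4.0 − 8.0 − 10.4 − 3.4 − 9.6 − 12.1 − 18.6 − 11.5 − 19.3 − 20.5)/11 = -10.4545
Numerator Σ_{t=1}^{9}(z_t−z̄)(z_{t+2}−z̄) = 114.9704
Denominator Σ(z_t−z̄)² = 512.7273
r_2 = 114.9704 / 512.7273 = 0.224

0.224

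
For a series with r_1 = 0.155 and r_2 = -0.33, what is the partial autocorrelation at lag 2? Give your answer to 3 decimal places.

-0.363

φ_{22} = (r_2 − r_1²) / (1 − r_1²)
r_1² = (0.155)² = 0.024025
Numerator = -0.33 − 0.0240 = -0.3540; denominator = 1 − 0.0240 = 0.9760
φ_{22} = -0.3540 / 0.9760 = -0.363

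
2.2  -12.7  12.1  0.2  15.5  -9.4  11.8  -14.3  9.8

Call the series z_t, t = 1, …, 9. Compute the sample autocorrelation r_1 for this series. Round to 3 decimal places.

-0.711

Mean z̄ = (2.2 − 12.7 + 12.1 + 0.2 + 15.5 − 9.4 + 11.8 − 14.3 + 9.8)/9 = 1.6889
Numerator Σ_{t=1}^{8}(z_t−z̄)(z_{t+1}−z̄) = -749.8468
Denominator Σ(z_t−z̄)² = 1055.2889
r_1 = -749.8468 / 1055.2889 = -0.711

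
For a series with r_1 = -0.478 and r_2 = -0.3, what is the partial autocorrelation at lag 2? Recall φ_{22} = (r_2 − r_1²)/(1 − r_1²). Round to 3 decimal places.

-0.685

φ_{22} = (r_2 − r_1²) / (1 − r_1²)
r_1² = (-0.478)² = 0.228484
Numerator = -0.3 − 0.2285 = -0.5285; denominator = 1 − 0.2285 = 0.7715
φ_{22} = -0.5285 / 0.7715 = -0.685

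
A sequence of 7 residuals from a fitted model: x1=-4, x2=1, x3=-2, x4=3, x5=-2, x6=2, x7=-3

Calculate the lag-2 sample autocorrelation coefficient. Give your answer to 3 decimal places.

0.582

Mean x̄ = (-4 + 1 − 2 + 3 − 2 + 2 − 3)/7 = -0.7143
Deviations from mean: -3.2857, 1.7143, -1.2857, 3.7143, -1.2857, 2.7143, -2.2857
Numerator Σ_{t=1}^{5}(x_t−x̄)(x_{t+2}−x̄) = 25.2653
Denominator Σ(x_t−x̄)² = 43.4286
r_2 = 25.2653 / 43.4286 = 0.582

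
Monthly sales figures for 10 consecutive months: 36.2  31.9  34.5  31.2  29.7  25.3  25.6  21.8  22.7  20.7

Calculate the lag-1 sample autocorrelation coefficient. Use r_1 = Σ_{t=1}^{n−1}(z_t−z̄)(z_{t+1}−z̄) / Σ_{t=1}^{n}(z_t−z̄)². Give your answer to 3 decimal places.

Mean z̄ = (36.2 + 31.9 + 34.5 + 31.2 + 29.7 + 25.3 + 25.6 + 21.8 + 22.7 + 20.7)/10 = 27.9600
Numerator Σ_{t=1}^{9}(z_t−z̄)(z_{t+1}−z̄) = 171.8364
Denominator Σ(z_t−z̄)² = 270.6840
r_1 = 171.8364 / 270.6840 = 0.635

0.635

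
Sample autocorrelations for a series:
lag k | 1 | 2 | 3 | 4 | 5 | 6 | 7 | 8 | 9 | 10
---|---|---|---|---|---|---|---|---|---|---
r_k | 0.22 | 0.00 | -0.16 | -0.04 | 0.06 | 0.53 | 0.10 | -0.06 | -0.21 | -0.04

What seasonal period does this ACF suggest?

The largest autocorrelation is r_6 = 0.53; the remaining lags stay at or below 0.22. The elevated value at lag 1 (0.22), dropping to 0.00 at lag 2, reflects decaying short-term dependence rather than seasonality.
The dominant spike at lag 6 indicates a seasonal period of 6.

6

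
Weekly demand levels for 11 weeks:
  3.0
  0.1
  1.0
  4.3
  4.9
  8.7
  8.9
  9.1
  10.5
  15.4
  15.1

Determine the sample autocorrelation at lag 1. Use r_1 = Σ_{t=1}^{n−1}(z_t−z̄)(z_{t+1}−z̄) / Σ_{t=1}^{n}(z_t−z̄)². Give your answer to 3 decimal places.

Mean z̄ = (3.0 + 0.1 + 1.0 + 4.3 + 4.9 + 8.7 + 8.9 + 9.1 + 10.5 + 15.4 + 15.1)/11 = 7.3636
Numerator Σ_{t=1}^{10}(z_t−z̄)(z_{t+1}−z̄) = 199.2141
Denominator Σ(z_t−z̄)² = 269.1855
r_1 = 199.2141 / 269.1855 = 0.740

0.740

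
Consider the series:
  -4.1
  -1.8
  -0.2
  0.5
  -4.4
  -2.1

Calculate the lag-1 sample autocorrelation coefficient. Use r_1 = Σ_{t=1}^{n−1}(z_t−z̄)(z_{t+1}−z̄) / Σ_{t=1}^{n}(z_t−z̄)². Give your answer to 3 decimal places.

Mean z̄ = (-4.1 − 1.8 − 0.2 + 0.5 − 4.4 − 2.1)/6 = -2.0167
Numerator Σ_{t=1}^{5}(z_t−z̄)(z_{t+1}−z̄) = -1.2853
Denominator Σ(z_t−z̄)² = 19.7083
r_1 = -1.2853 / 19.7083 = -0.065

-0.065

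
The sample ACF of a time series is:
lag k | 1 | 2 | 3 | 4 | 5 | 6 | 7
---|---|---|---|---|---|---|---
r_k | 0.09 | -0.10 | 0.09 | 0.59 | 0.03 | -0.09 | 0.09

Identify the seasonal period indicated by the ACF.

4

The largest autocorrelation is r_4 = 0.59; the remaining lags stay at or below 0.09.
The dominant spike at lag 4 indicates a seasonal period of 4.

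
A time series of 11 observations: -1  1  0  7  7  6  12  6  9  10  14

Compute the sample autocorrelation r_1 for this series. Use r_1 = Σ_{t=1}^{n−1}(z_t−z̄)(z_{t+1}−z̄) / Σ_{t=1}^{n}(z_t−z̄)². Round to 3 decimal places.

Mean z̄ = (-1 + 1 + 0 + 7 + 7 + 6 + 12 + 6 + 9 + 10 + 14)/11 = 6.4545
Numerator Σ_{t=1}^{10}(z_t−z̄)(z_{t+1}−z̄) = 101.9752
Denominator Σ(z_t−z̄)² = 234.7273
r_1 = 101.9752 / 234.7273 = 0.434

0.434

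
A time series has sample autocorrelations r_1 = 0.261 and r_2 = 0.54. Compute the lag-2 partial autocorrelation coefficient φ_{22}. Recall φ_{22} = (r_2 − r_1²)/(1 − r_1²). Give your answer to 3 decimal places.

φ_{22} = (r_2 − r_1²) / (1 − r_1²)
r_1² = (0.261)² = 0.068121
Numerator = 0.54 − 0.0681 = 0.4719; denominator = 1 − 0.0681 = 0.9319
φ_{22} = 0.4719 / 0.9319 = 0.506

0.506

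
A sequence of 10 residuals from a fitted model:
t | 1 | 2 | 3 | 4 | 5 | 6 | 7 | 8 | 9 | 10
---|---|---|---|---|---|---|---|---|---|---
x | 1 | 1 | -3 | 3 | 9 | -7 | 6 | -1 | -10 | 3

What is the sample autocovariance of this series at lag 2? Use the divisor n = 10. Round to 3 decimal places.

Mean x̄ = (1 + 1 − 3 + 3 + 9 − 7 + 6 − 1 − 10 + 3)/10 = 0.2000
Σ_{t=1}^{8}(x_t−x̄)(x_{t+2}−x̄) = -51.4800
γ_2 = -51.4800 / 10 = -5.148

-5.148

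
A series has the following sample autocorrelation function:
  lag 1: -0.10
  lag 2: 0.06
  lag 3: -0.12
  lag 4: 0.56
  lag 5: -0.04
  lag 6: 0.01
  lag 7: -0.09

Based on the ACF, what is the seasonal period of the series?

4

The largest autocorrelation is r_4 = 0.56; the remaining lags stay at or below 0.06.
The dominant spike at lag 4 indicates a seasonal period of 4.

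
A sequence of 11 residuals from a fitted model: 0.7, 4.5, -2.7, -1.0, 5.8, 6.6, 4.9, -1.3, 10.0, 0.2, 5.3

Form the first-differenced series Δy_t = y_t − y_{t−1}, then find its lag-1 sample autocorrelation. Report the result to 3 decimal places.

First differences Δy: 3.8, -7.2, 1.7, 6.8, 0.8, -1.7, -6.2, 11.3, -9.8, 5.1
Mean of differences = 0.4600
Numerator Σ(Δy_t−Δȳ)(Δy_{t+1}−Δȳ) = -242.4336
Denominator Σ(Δy_t−Δȳ)² = 405.0040
r_1(Δy) = -242.4336 / 405.0040 = -0.599

-0.599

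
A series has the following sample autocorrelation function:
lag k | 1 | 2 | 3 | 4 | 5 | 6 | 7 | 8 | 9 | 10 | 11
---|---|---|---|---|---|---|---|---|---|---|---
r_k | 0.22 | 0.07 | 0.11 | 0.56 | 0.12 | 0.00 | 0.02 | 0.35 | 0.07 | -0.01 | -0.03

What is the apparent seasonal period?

The largest autocorrelation is r_4 = 0.56, with a weaker echo at lag 8 (0.35); the remaining lags stay at or below 0.22. The elevated value at lag 1 (0.22), dropping to 0.07 at lag 2, reflects decaying short-term dependence rather than seasonality.
The dominant spike at lag 4 indicates a seasonal period of 4.

4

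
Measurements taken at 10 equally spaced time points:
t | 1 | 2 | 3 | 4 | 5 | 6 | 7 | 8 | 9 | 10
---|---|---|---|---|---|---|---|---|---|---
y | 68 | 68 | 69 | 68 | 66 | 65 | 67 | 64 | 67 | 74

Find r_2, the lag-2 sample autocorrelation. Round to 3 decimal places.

-0.225

Mean ȳ = (68 + 68 + 69 + 68 + 66 + 65 + 67 + 64 + 67 + 74)/10 = 67.6000
Numerator Σ_{t=1}^{8}(y_t−ȳ)(y_{t+2}−ȳ) = -14.9200
Denominator Σ(y_t−ȳ)² = 66.4000
r_2 = -14.9200 / 66.4000 = -0.225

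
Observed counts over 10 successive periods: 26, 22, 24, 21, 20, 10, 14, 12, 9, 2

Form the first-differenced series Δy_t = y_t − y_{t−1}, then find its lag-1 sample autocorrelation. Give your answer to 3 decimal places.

First differences Δy: -4, 2, -3, -1, -10, 4, -2, -3, -7
Mean of differences = -2.6667
Numerator Σ(Δy_t−Δȳ)(Δy_{t+1}−Δȳ) = -63.7778
Denominator Σ(Δy_t−Δȳ)² = 144.0000
r_1(Δy) = -63.7778 / 144.0000 = -0.443

-0.443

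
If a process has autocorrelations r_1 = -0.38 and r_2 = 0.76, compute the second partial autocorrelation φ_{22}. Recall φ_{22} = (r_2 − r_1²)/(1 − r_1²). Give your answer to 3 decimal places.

0.719

φ_{22} = (r_2 − r_1²) / (1 − r_1²)
r_1² = (-0.38)² = 0.1444
Numerator = 0.76 − 0.1444 = 0.6156; denominator = 1 − 0.1444 = 0.8556
φ_{22} = 0.6156 / 0.8556 = 0.719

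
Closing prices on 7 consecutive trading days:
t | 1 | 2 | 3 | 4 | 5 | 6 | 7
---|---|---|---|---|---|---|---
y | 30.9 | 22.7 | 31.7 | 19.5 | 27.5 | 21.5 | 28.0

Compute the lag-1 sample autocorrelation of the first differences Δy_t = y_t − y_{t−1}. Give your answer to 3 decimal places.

First differences Δy: -8.2, 9.0, -12.2, 8.0, -6.0, 6.5
Mean of differences = -0.4833
Numerator Σ(Δy_t−Δȳ)(Δy_{t+1}−Δȳ) = -369.0136
Denominator Σ(Δy_t−Δȳ)² = 437.9283
r_1(Δy) = -369.0136 / 437.9283 = -0.843

-0.843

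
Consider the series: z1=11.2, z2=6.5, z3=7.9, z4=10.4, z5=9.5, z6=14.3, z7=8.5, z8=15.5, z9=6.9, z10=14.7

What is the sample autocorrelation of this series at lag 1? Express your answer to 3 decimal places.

-0.472

Mean z̄ = (11.2 + 6.5 + 7.9 + 10.4 + 9.5 + 14.3 + 8.5 + 15.5 + 6.9 + 14.7)/10 = 10.5400
Numerator Σ_{t=1}^{9}(z_t−z̄)(z_{t+1}−z̄) = -46.3816
Denominator Σ(z_t−z̄)² = 98.2840
r_1 = -46.3816 / 98.2840 = -0.472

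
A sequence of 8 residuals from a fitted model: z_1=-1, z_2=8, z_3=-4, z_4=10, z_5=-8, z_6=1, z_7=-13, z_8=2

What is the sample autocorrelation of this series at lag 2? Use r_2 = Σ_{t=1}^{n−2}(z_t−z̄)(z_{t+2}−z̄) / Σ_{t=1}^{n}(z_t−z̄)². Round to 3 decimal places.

0.554

Mean z̄ = (-1 + 8 − 4 + 10 − 8 + 1 − 13 + 2)/8 = -0.6250
Deviations from mean: -0.3750, 8.6250, -3.3750, 10.6250, -7.3750, 1.6250, -12.3750, 2.6250
Σ(z_t−z̄)(z_{t+2}−z̄) = (1.2656) + (91.6406) + (24.8906) + (17.2656) + (91.2656) + (4.2656) = 230.5938
Denominator Σ(z_t−z̄)² = 415.8750
r_2 = 230.5938 / 415.8750 = 0.554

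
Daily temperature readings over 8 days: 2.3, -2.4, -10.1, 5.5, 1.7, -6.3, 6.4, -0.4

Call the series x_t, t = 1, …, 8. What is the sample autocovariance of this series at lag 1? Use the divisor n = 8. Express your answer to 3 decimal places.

Mean x̄ = (2.3 − 2.4 − 10.1 + 5.5 + 1.7 − 6.3 + 6.4 − 0.4)/8 = -0.4125
Σ_{t=1}^{7}(x_t−x̄)(x_{t+1}−x̄) = -83.3852
γ_1 = -83.3852 / 8 = -10.423

-10.423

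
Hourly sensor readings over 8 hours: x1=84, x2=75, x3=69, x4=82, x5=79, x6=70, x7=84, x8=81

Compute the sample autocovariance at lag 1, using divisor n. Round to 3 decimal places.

-7.625

Mean x̄ = (84 + 75 + 69 + 82 + 79 + 70 + 84 + 81)/8 = 78.0000
Σ_{t=1}^{7}(x_t−x̄)(x_{t+1}−x̄) = -61.0000
γ_1 = -61.0000 / 8 = -7.625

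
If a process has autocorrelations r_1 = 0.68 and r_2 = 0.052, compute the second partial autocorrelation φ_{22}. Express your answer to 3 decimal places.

-0.763

φ_{22} = (r_2 − r_1²) / (1 − r_1²)
r_1² = (0.68)² = 0.4624
Numerator = 0.052 − 0.4624 = -0.4104; denominator = 1 − 0.4624 = 0.5376
φ_{22} = -0.4104 / 0.5376 = -0.763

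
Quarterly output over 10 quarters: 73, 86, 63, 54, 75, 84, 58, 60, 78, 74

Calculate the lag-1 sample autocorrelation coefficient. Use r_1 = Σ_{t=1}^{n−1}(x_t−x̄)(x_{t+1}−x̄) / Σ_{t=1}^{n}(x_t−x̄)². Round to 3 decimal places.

-0.051

Mean x̄ = (73 + 86 + 63 + 54 + 75 + 84 + 58 + 60 + 78 + 74)/10 = 70.5000
Numerator Σ_{t=1}^{9}(x_t−x̄)(x_{t+1}−x̄) = -57.2500
Denominator Σ(x_t−x̄)² = 1112.5000
r_1 = -57.2500 / 1112.5000 = -0.051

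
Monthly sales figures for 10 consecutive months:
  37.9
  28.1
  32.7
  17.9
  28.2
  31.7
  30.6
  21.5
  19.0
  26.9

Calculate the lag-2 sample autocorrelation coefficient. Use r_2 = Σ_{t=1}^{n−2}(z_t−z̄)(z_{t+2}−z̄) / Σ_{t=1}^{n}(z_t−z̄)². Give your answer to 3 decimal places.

Mean z̄ = (37.9 + 28.1 + 32.7 + 17.9 + 28.2 + 31.7 + 30.6 + 21.5 + 19.0 + 26.9)/10 = 27.4500
Numerator Σ_{t=1}^{8}(z_t−z̄)(z_{t+2}−z̄) = -34.2650
Denominator Σ(z_t−z̄)² = 364.0450
r_2 = -34.2650 / 364.0450 = -0.094

-0.094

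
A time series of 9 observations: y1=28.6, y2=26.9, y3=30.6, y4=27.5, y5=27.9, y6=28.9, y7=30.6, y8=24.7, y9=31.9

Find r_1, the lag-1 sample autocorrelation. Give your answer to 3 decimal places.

Mean ȳ = (28.6 + 26.9 + 30.6 + 27.5 + 27.9 + 28.9 + 30.6 + 24.7 + 31.9)/9 = 28.6222
Numerator Σ_{t=1}^{8}(y_t−ȳ)(y_{t+1}−ȳ) = -25.0416
Denominator Σ(y_t−ȳ)² = 38.7756
r_1 = -25.0416 / 38.7756 = -0.646

-0.646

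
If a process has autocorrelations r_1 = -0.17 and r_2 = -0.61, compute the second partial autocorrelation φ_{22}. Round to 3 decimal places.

-0.658

φ_{22} = (r_2 − r_1²) / (1 − r_1²)
r_1² = (-0.17)² = 0.0289
Numerator = -0.61 − 0.0289 = -0.6389; denominator = 1 − 0.0289 = 0.9711
φ_{22} = -0.6389 / 0.9711 = -0.658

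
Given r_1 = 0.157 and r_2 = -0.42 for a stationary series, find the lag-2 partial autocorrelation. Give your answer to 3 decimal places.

φ_{22} = (r_2 − r_1²) / (1 − r_1²)
r_1² = (0.157)² = 0.024649
Numerator = -0.42 − 0.0246 = -0.4446; denominator = 1 − 0.0246 = 0.9754
φ_{22} = -0.4446 / 0.9754 = -0.456

-0.456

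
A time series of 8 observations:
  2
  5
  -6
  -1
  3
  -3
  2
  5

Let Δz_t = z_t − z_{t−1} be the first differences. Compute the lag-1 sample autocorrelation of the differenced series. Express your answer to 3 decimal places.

-0.442

First differences Δz: 3, -11, 5, 4, -6, 5, 3
Mean of differences = 0.4286
Numerator Σ(Δz_t−Δz̄)(Δz_{t+1}−Δz̄) = -105.8980
Denominator Σ(Δz_t−Δz̄)² = 239.7143
r_1(Δz) = -105.8980 / 239.7143 = -0.442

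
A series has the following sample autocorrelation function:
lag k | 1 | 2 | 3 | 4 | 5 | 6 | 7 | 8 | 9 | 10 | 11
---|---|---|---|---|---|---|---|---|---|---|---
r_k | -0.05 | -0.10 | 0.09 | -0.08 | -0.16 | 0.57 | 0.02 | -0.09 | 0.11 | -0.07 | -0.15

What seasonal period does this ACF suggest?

6

The largest autocorrelation is r_6 = 0.57; the remaining lags stay at or below 0.11.
The dominant spike at lag 6 indicates a seasonal period of 6.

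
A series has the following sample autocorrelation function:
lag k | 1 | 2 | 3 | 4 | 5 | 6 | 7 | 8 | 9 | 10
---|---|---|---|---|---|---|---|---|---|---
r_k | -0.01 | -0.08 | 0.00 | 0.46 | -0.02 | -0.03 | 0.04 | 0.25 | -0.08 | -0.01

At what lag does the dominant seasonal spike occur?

4

The largest autocorrelation is r_4 = 0.46, with a weaker echo at lag 8 (0.25); the remaining lags stay at or below 0.04.
The dominant spike at lag 4 indicates a seasonal period of 4.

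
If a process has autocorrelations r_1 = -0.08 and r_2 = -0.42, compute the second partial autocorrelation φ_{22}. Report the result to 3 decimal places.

φ_{22} = (r_2 − r_1²) / (1 − r_1²)
r_1² = (-0.08)² = 0.0064
Numerator = -0.42 − 0.0064 = -0.4264; denominator = 1 − 0.0064 = 0.9936
φ_{22} = -0.4264 / 0.9936 = -0.429

-0.429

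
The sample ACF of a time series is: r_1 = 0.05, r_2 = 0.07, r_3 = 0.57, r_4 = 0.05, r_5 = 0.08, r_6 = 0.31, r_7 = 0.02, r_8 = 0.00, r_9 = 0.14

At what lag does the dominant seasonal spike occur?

The largest autocorrelation is r_3 = 0.57, with a weaker echo at lag 6 (0.31); the remaining lags stay at or below 0.14.
The dominant spike at lag 3 indicates a seasonal period of 3.

3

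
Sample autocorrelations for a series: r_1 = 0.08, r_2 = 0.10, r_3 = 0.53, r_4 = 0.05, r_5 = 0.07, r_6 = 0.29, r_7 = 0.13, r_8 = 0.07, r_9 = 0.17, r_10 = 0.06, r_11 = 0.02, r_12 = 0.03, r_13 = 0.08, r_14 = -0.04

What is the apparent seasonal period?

3

The largest autocorrelation is r_3 = 0.53, with weaker echoes at lags 6 (0.29) and 9 (0.17); the remaining lags stay at or below 0.13.
The dominant spike at lag 3 indicates a seasonal period of 3.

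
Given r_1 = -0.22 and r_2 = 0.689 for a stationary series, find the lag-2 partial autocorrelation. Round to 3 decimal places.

φ_{22} = (r_2 − r_1²) / (1 − r_1²)
r_1² = (-0.22)² = 0.0484
Numerator = 0.689 − 0.0484 = 0.6406; denominator = 1 − 0.0484 = 0.9516
φ_{22} = 0.6406 / 0.9516 = 0.673

0.673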